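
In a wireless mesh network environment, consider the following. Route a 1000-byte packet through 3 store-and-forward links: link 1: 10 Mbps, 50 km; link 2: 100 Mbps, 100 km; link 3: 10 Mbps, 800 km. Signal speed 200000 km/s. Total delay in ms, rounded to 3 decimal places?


Packet = 1000 bytes = 8000 bits. Store-and-forward: sum (t_trans + t_prop) per link.
Link 1: t_trans = 8000/(10*10^6) s = 0.8000 ms; t_prop = 50/200000 s = 0.2500 ms; subtotal = 1.0500 ms
Link 2: t_trans = 8000/(100*10^6) s = 0.0800 ms; t_prop = 100/200000 s = 0.5000 ms; subtotal = 0.5800 ms
Link 3: t_trans = 8000/(10*10^6) s = 0.8000 ms; t_prop = 800/200000 s = 4.0000 ms; subtotal = 4.8000 ms
End-to-end = 1.0500 + 0.5800 + 4.8000 = 6.4300 ms -> 6.430 ms (3 dp)

6.430


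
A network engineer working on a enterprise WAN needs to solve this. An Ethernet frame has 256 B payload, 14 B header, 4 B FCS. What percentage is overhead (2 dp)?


Given: payload = 256 B, header = 14 B, trailer = 4 B
Overhead bytes = header + trailer = 14 + 4 = 18
Total frame = payload + overhead = 256 + 18 = 274
Overhead % = 18 / 274 * 100 = 6.5693% -> 6.57% (2 dp)

6.57


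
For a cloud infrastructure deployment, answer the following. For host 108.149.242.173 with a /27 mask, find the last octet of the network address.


Given: IP = 108.149.242.173, prefix = /27
Subnet mask = 255.255.255.224
Last octet of IP: 173
Last octet of mask: 224
Network last octet = 173 AND 224 = 160

160


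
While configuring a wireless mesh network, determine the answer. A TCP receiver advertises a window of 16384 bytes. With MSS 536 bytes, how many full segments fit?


Given: RWND = 16384 bytes, MSS = 536 bytes
Full segments = floor(RWND / MSS)
Full segments = floor(16384 / 536)
Full segments = floor(30.5672) = 30

30


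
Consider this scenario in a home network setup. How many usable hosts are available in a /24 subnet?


Given: subnet mask /24
Host bits = 32 - 24 = 8
Total addresses = 2^8 = 256
Usable hosts = 256 - 2 (network + broadcast) = 254

254


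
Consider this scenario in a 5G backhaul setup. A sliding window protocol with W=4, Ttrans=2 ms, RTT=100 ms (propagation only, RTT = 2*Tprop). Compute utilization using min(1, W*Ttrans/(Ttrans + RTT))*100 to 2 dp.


Given: W = 4, Ttrans = 2 ms, RTT = 100 ms (= 2 * Tprop, Tprop = 50 ms)
Cycle time = Ttrans + RTT = 2 + 100 = 102 ms (first packet sent until its ACK returns)
W * Ttrans = 4 * 2 = 8 ms of sending per cycle
W * Ttrans / (Ttrans + RTT) = 8 / 102 = 0.078431
U = min(1, 0.078431) = 0.078431
U% = 7.84%

7.84


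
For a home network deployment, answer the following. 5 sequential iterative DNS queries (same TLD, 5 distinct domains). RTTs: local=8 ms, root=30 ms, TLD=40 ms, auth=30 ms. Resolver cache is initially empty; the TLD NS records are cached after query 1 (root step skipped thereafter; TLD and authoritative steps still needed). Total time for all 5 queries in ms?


Lookup 1 (cold cache): local + root + TLD + auth = 8 + 30 + 40 + 30 = 108 ms
Lookups 2..5 (TLD NS cached -> skip root; new domain -> still ask TLD and auth): local + TLD + auth = 8 + 40 + 30 = 78 ms each
Remaining 4 lookups: 4 * 78 = 312 ms
Total = 108 + 312 = 420 ms

420


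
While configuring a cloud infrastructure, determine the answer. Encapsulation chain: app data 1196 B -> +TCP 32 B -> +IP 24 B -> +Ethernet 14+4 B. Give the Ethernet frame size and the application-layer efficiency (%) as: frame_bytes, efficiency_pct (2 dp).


TCP segment = 1196 + 32 = 1228 B
IP packet = 1228 + 24 = 1252 B
Ethernet frame = 1252 + 14 + 4 = 1270 B
Efficiency = app / frame = 1196 / 1270 = 0.941732 = 94.1732% -> 94.17% (2 dp)

1270, 94.17


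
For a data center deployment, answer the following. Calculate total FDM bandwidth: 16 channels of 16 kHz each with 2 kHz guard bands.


Given: 16 channels, 16 kHz each, guard = 2 kHz
Channel bandwidth = 16 * 16 = 256 kHz
Guard bands = 15 gaps * 2 kHz = 30 kHz
Total = 256 + 30 = 286 kHz

286


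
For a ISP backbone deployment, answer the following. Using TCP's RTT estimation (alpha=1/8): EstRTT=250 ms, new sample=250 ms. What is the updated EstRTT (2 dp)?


Given: EstRTT = 250 ms, SampleRTT = 250 ms, alpha = 1/8
New EstRTT = (1 - alpha) * EstRTT + alpha * SampleRTT
(7/8) * 250 = 218.75
(1/8) * 250 = 31.25
New EstRTT = 218.75 + 31.25 = 250 ms -> 250.00 ms (2 dp)

250.00


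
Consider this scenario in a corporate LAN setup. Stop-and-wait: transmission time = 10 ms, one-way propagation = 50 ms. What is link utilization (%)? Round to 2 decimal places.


Given: Ttrans = 10 ms, Tprop = 50 ms
RTT = 2 * Tprop = 2 * 50 = 100 ms
U = Ttrans / (Ttrans + RTT)
U = 10 / (10 + 100)
U = 10 / 110 = 0.090909
U% = 9.09%

9.09


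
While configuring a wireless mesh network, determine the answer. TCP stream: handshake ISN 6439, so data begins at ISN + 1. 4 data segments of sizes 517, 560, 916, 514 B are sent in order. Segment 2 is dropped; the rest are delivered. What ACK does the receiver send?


SYN uses sequence number 6439; first data byte = ISN + 1 = 6440.
Segment 1: SEQ = 6440, len = 517 B, covers [6440, 6956]
Segment 2: SEQ = 6957, len = 560 B, covers [6957, 7516] [LOST]
Segment 3: SEQ = 7517, len = 916 B, covers [7517, 8432]
Segment 4: SEQ = 8433, len = 514 B, covers [8433, 8946]
In-order data received: bytes [6440, 6956] (segments 1..1).
Segment 2 missing -> gap begins at byte 6957; later segments buffered out of order.
Cumulative ACK = next expected in-order byte = 6440 + 517 = 6957

6957


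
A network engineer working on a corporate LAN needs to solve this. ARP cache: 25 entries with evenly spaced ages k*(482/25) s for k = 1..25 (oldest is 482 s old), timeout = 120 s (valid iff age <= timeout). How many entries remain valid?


Ages are k * 482/25 s for k = 1..25 (spacing = 19.2800 s).
Entry k is valid iff k * 482/25 <= 120 iff k <= 25 * 120 / 482 = 6.2241
n_valid = floor(6.2241) = 6
(n_stale = 25 - 6 = 19)

6


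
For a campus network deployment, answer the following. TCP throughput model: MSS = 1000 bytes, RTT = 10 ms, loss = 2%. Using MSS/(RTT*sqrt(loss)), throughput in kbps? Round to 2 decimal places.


Given: MSS = 1000 bytes, RTT = 10 ms, loss = 2%
RTT in seconds = 10 / 1000 = 0.01
Loss rate = 2% = 0.02
sqrt(loss) = sqrt(0.02) = 0.141421356237
Throughput (bytes/s) = 1000 / (0.01 * 0.141421356237) = 707106.7812
Throughput (kbps) = 707106.7812 * 8 / 1000 = 5656.854249 -> 5656.85 kbps (2 dp)

5656.85


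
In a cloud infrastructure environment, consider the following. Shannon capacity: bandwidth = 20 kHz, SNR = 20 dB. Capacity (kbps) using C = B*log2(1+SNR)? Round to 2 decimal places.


Given: B = 20 kHz, SNR = 20 dB
SNR linear = 10^(20/10) = 100
1 + SNR = 101
log2(101) = 6.6582114828
C = 20 * 1000 * 6.6582114828 = 133164.2297 bps
C = 133.164230 kbps -> 133.16 kbps (2 dp)

133.16


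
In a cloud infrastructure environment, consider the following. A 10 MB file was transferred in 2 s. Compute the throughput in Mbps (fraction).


Given: file = 10 MB, time = 2 s
File in Mb = 10 * 8 = 80 Mb
Throughput = 80 / 2 Mbps
Throughput = 40 Mbps

40


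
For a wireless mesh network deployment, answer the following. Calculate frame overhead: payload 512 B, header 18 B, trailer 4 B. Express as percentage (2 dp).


Given: payload = 512 B, header = 18 B, trailer = 4 B
Overhead bytes = header + trailer = 18 + 4 = 22
Total frame = payload + overhead = 512 + 22 = 534
Overhead % = 22 / 534 * 100 = 4.1199% -> 4.12% (2 dp)

4.12


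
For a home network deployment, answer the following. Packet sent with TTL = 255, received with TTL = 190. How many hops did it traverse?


Given: initial TTL = 255, received TTL = 190
Hops = initial TTL - received TTL
Hops = 255 - 190 = 65

65


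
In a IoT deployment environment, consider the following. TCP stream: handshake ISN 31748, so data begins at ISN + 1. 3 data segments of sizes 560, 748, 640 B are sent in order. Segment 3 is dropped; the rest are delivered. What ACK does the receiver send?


SYN uses sequence number 31748; first data byte = ISN + 1 = 31749.
Segment 1: SEQ = 31749, len = 560 B, covers [31749, 32308]
Segment 2: SEQ = 32309, len = 748 B, covers [32309, 33056]
Segment 3: SEQ = 33057, len = 640 B, covers [33057, 33696] [LOST]
In-order data received: bytes [31749, 33056] (segments 1..2).
Segment 3 missing -> gap begins at byte 33057.
Cumulative ACK = next expected in-order byte = 31749 + 560 + 748 = 33057

33057


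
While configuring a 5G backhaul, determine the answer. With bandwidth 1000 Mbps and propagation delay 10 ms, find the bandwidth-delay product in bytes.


Given: bandwidth = 1000 Mbps, delay = 10 ms
BDP in bits = 1000 * 10^6 * 10 / 1000
BDP in bits = 10000000
BDP in bytes = 10000000 / 8 = 1250000

1250000


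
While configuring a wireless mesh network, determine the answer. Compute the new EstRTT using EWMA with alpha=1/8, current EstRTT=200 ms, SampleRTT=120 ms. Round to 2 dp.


Given: EstRTT = 200 ms, SampleRTT = 120 ms, alpha = 1/8
New EstRTT = (1 - alpha) * EstRTT + alpha * SampleRTT
(7/8) * 200 = 175
(1/8) * 120 = 15
New EstRTT = 175 + 15 = 190 ms -> 190.00 ms (2 dp)

190.00


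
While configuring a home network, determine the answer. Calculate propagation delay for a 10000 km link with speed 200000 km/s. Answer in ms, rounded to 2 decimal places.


Given: distance = 10000 km, speed = 200000 km/s
Delay = distance / speed = 10000 / 200000 seconds
Delay in ms = 10000 * 1000 / 200000
Delay = 50.0000 ms
Rounded to 2 dp = 50.00 ms

50.00


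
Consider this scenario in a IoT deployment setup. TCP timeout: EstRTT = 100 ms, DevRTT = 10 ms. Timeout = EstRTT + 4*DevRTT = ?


Given: EstRTT = 100 ms, DevRTT = 10 ms
Timeout = EstRTT + 4 * DevRTT
4 * DevRTT = 4 * 10 = 40
Timeout = 100 + 40 = 140 ms

140


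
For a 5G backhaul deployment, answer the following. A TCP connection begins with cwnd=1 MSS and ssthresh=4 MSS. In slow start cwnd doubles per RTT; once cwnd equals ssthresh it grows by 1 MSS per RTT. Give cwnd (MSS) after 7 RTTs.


RTT 0: cwnd = 1 MSS (initial)
RTT 1: cwnd = 2 MSS (slow start, doubled)
RTT 2: cwnd = 4 MSS (slow start, doubled)
RTT 3: cwnd = 5 MSS (congestion avoidance, +1)
RTT 4: cwnd = 6 MSS (congestion avoidance, +1)
RTT 5: cwnd = 7 MSS (congestion avoidance, +1)
RTT 6: cwnd = 8 MSS (congestion avoidance, +1)
RTT 7: cwnd = 9 MSS (congestion avoidance, +1)

9


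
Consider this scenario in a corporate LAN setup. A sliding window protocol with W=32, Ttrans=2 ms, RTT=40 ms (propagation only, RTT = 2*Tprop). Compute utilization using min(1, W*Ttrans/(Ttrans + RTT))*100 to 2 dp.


Given: W = 32, Ttrans = 2 ms, RTT = 40 ms (= 2 * Tprop, Tprop = 20 ms)
Cycle time = Ttrans + RTT = 2 + 40 = 42 ms (first packet sent until its ACK returns)
W * Ttrans = 32 * 2 = 64 ms of sending per cycle
W * Ttrans / (Ttrans + RTT) = 64 / 42 = 1.523810
U = min(1, 1.523810) = 1.000000
U% = 100.00%

100.00


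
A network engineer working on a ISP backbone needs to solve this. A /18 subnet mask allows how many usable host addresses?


Given: subnet mask /18
Host bits = 32 - 18 = 14
Total addresses = 2^14 = 16384
Usable hosts = 16384 - 2 (network + broadcast) = 16382

16382


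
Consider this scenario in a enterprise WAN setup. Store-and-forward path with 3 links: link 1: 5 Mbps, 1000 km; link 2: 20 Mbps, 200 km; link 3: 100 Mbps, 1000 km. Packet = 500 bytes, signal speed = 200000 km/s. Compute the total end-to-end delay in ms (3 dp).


Packet = 500 bytes = 4000 bits. Store-and-forward: sum (t_trans + t_prop) per link.
Link 1: t_trans = 4000/(5*10^6) s = 0.8000 ms; t_prop = 1000/200000 s = 5.0000 ms; subtotal = 5.8000 ms
Link 2: t_trans = 4000/(20*10^6) s = 0.2000 ms; t_prop = 200/200000 s = 1.0000 ms; subtotal = 1.2000 ms
Link 3: t_trans = 4000/(100*10^6) s = 0.0400 ms; t_prop = 1000/200000 s = 5.0000 ms; subtotal = 5.0400 ms
End-to-end = 5.8000 + 1.2000 + 5.0400 = 12.0400 ms -> 12.040 ms (3 dp)

12.040


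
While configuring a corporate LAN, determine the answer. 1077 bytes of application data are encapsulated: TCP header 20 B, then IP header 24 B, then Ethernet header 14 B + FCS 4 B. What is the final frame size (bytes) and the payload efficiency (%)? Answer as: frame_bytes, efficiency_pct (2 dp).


TCP segment = 1077 + 20 = 1097 B
IP packet = 1097 + 24 = 1121 B
Ethernet frame = 1121 + 14 + 4 = 1139 B
Efficiency = app / frame = 1077 / 1139 = 0.945566 = 94.5566% -> 94.56% (2 dp)

1139, 94.56


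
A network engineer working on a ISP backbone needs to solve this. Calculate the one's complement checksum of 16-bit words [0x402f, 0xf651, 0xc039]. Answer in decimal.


Given words: [0x402f, 0xf651, 0xc039]
Step 1: Sum all words
Raw sum = 16431 + 63057 + 49209 = 128697
Step 2: Fold carry: (63161 + 1) = 63162
One's complement = ~63162 & 0xFFFF = 2373

2373


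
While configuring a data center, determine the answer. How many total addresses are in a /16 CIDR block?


Given: CIDR prefix /16
Host bits = 32 - 16 = 16
Total addresses = 2^16 = 65536

65536


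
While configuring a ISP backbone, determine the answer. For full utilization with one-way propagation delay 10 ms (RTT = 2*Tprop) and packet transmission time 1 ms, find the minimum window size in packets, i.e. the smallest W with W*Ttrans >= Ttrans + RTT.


Given: Ttrans = 1 ms, RTT = 20 ms (= 2 * Tprop, Tprop = 10 ms)
Time until first ACK returns = Ttrans + RTT = 1 + 20 = 21 ms
Need W * Ttrans >= Ttrans + RTT  ->  W >= (Ttrans + RTT) / Ttrans
(Ttrans + RTT) / Ttrans = 21 / 1 = 21
W_min = ceil(21) = 21

21


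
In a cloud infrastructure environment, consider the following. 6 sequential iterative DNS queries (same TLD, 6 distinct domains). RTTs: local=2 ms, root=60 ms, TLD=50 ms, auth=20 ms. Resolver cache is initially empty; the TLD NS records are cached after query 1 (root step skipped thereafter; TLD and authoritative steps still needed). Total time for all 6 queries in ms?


Lookup 1 (cold cache): local + root + TLD + auth = 2 + 60 + 50 + 20 = 132 ms
Lookups 2..6 (TLD NS cached -> skip root; new domain -> still ask TLD and auth): local + TLD + auth = 2 + 50 + 20 = 72 ms each
Remaining 5 lookups: 5 * 72 = 360 ms
Total = 132 + 360 = 492 ms

492


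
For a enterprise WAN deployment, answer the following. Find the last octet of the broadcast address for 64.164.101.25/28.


Given: IP = 64.164.101.25, prefix = /28
Host bits = 32 - 28 = 4
Network last octet = 25 AND mask = 16
Host part size = 2^4 - 1 = 15
Broadcast last octet = 16 OR 15 = 31

31


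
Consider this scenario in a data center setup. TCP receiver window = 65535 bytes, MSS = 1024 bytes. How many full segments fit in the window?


Given: RWND = 65535 bytes, MSS = 1024 bytes
Full segments = floor(RWND / MSS)
Full segments = floor(65535 / 1024)
Full segments = floor(63.999) = 63

63


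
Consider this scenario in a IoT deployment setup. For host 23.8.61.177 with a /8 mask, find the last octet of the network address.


Given: IP = 23.8.61.177, prefix = /8
Subnet mask = 255.0.0.0
Last octet of IP: 177
Last octet of mask: 0
Network last octet = 177 AND 0 = 0

0


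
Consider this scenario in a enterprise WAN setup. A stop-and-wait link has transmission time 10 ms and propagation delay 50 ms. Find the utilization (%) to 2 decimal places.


Given: Ttrans = 10 ms, Tprop = 50 ms
RTT = 2 * Tprop = 2 * 50 = 100 ms
U = Ttrans / (Ttrans + RTT)
U = 10 / (10 + 100)
U = 10 / 110 = 0.090909
U% = 9.09%

9.09


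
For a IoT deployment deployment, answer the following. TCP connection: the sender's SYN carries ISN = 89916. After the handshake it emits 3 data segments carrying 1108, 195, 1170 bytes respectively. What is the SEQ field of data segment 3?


The SYN occupies sequence number ISN = 89916, so the first data byte is ISN + 1 = 89917.
SEQ of data segment i = (ISN + 1) + sum of payload sizes of segments 1..i-1.
Segment 1: SEQ = 89917, payload = 1108 bytes
Segment 2: SEQ = 91025, payload = 195 bytes
Segment 3: SEQ = 91220, payload = 1170 bytes
SEQ of segment 3 = 89917 + 1108 + 195 = 91220

91220


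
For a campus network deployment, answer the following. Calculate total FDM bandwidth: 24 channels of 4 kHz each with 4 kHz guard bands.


Given: 24 channels, 4 kHz each, guard = 4 kHz
Channel bandwidth = 24 * 4 = 96 kHz
Guard bands = 23 gaps * 4 kHz = 92 kHz
Total = 96 + 92 = 188 kHz

188


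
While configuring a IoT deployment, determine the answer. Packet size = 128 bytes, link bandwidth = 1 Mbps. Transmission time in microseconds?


Given: packet = 128 bytes, bandwidth = 1 Mbps
Packet in bits = 128 * 8 = 1024 bits
Bandwidth = 1 * 10^6 = 1000000 bps
Time = 1024 / 1000000 seconds
Time in us = 1024 * 10^6 / 1000000 = 1024

1024


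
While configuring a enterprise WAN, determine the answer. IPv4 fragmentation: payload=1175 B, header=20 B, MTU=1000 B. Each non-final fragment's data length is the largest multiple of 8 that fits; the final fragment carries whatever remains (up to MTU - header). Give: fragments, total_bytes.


Max data per non-final fragment = floor((MTU - header)/8)*8 = floor((1000 - 20)/8)*8 = floor(980/8)*8 = 976 B
Final fragment needs no 8-byte alignment: it can carry up to MTU - header = 980 B
Non-final fragments needed = ceil((payload - 980) / 976) = ceil(195/976) = ceil(0.1998) = 1
Number of fragments = 1 + 1 = 2
Fragment sizes (data): 1 * 976 B + 199 B (last, 199 <= 980 OK)
Total bytes sent = payload + n_frags * header = 1175 + 2*20 = 1175 + 40 = 1215 B

2, 1215


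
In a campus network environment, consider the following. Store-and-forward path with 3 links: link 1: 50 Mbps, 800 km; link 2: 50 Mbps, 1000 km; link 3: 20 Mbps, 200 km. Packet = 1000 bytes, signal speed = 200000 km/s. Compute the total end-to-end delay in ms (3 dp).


Packet = 1000 bytes = 8000 bits. Store-and-forward: sum (t_trans + t_prop) per link.
Link 1: t_trans = 8000/(50*10^6) s = 0.1600 ms; t_prop = 800/200000 s = 4.0000 ms; subtotal = 4.1600 ms
Link 2: t_trans = 8000/(50*10^6) s = 0.1600 ms; t_prop = 1000/200000 s = 5.0000 ms; subtotal = 5.1600 ms
Link 3: t_trans = 8000/(20*10^6) s = 0.4000 ms; t_prop = 200/200000 s = 1.0000 ms; subtotal = 1.4000 ms
End-to-end = 4.1600 + 5.1600 + 1.4000 = 10.7200 ms -> 10.720 ms (3 dp)

10.720


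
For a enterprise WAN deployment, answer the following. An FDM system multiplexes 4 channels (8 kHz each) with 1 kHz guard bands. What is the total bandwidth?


Given: 4 channels, 8 kHz each, guard = 1 kHz
Channel bandwidth = 4 * 8 = 32 kHz
Guard bands = 3 gaps * 1 kHz = 3 kHz
Total = 32 + 3 = 35 kHz

35


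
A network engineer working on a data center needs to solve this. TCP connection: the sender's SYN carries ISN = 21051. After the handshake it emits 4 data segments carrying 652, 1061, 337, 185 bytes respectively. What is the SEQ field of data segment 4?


The SYN occupies sequence number ISN = 21051, so the first data byte is ISN + 1 = 21052.
SEQ of data segment i = (ISN + 1) + sum of payload sizes of segments 1..i-1.
Segment 1: SEQ = 21052, payload = 652 bytes
Segment 2: SEQ = 21704, payload = 1061 bytes
Segment 3: SEQ = 22765, payload = 337 bytes
Segment 4: SEQ = 23102, payload = 185 bytes
SEQ of segment 4 = 21052 + 652 + 1061 + 337 = 23102

23102


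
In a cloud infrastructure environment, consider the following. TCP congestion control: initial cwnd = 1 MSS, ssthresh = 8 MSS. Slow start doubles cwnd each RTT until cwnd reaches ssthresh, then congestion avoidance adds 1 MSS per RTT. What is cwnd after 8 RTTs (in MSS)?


RTT 0: cwnd = 1 MSS (initial)
RTT 1: cwnd = 2 MSS (slow start, doubled)
RTT 2: cwnd = 4 MSS (slow start, doubled)
RTT 3: cwnd = 8 MSS (slow start, doubled)
RTT 4: cwnd = 9 MSS (congestion avoidance, +1)
RTT 5: cwnd = 10 MSS (congestion avoidance, +1)
RTT 6: cwnd = 11 MSS (congestion avoidance, +1)
RTT 7: cwnd = 12 MSS (congestion avoidance, +1)
RTT 8: cwnd = 13 MSS (congestion avoidance, +1)

13


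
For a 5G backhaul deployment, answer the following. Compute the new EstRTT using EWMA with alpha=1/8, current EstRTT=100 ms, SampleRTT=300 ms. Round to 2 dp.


Given: EstRTT = 100 ms, SampleRTT = 300 ms, alpha = 1/8
New EstRTT = (1 - alpha) * EstRTT + alpha * SampleRTT
(7/8) * 100 = 87.5
(1/8) * 300 = 37.5
New EstRTT = 87.5 + 37.5 = 125 ms -> 125.00 ms (2 dp)

125.00


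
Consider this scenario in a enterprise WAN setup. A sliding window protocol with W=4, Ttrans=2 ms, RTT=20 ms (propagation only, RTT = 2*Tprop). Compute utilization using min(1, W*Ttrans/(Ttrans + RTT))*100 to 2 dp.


Given: W = 4, Ttrans = 2 ms, RTT = 20 ms (= 2 * Tprop, Tprop = 10 ms)
Cycle time = Ttrans + RTT = 2 + 20 = 22 ms (first packet sent until its ACK returns)
W * Ttrans = 4 * 2 = 8 ms of sending per cycle
W * Ttrans / (Ttrans + RTT) = 8 / 22 = 0.363636
U = min(1, 0.363636) = 0.363636
U% = 36.36%

36.36


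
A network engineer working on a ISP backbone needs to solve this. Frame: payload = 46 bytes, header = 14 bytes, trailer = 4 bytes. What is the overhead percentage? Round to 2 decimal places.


Given: payload = 46 B, header = 14 B, trailer = 4 B
Overhead bytes = header + trailer = 14 + 4 = 18
Total frame = payload + overhead = 46 + 18 = 64
Overhead % = 18 / 64 * 100 = 28.1250% -> 28.13% (2 dp)

28.13


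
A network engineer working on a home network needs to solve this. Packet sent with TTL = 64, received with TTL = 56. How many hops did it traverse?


Given: initial TTL = 64, received TTL = 56
Hops = initial TTL - received TTL
Hops = 64 - 56 = 8

8


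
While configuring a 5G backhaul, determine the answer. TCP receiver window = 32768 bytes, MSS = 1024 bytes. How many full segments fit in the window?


Given: RWND = 32768 bytes, MSS = 1024 bytes
Full segments = floor(RWND / MSS)
Full segments = floor(32768 / 1024)
Full segments = floor(32.0) = 32

32


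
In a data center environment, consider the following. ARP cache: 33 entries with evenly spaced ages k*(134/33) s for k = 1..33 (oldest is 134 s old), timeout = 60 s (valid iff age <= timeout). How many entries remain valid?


Ages are k * 134/33 s for k = 1..33 (spacing = 4.0606 s).
Entry k is valid iff k * 134/33 <= 60 iff k <= 33 * 60 / 134 = 14.7761
n_valid = floor(14.7761) = 14
(n_stale = 33 - 14 = 19)

14


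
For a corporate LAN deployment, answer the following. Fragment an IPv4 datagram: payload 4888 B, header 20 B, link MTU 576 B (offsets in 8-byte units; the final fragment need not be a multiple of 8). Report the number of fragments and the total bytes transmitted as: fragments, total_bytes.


Max data per non-final fragment = floor((MTU - header)/8)*8 = floor((576 - 20)/8)*8 = floor(556/8)*8 = 552 B
Final fragment needs no 8-byte alignment: it can carry up to MTU - header = 556 B
Non-final fragments needed = ceil((payload - 556) / 552) = ceil(4332/552) = ceil(7.8478) = 8
Number of fragments = 8 + 1 = 9
Fragment sizes (data): 8 * 552 B + 472 B (last, 472 <= 556 OK)
Total bytes sent = payload + n_frags * header = 4888 + 9*20 = 4888 + 180 = 5068 B

9, 5068


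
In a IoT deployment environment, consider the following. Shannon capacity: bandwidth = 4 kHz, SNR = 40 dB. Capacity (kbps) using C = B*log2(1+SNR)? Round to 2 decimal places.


Given: B = 4 kHz, SNR = 40 dB
SNR linear = 10^(40/10) = 10000
1 + SNR = 10001
log2(10001) = 13.2878566418
C = 4 * 1000 * 13.2878566418 = 53151.4266 bps
C = 53.151427 kbps -> 53.15 kbps (2 dp)

53.15


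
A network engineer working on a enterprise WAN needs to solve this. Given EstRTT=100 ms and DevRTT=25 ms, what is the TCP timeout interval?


Given: EstRTT = 100 ms, DevRTT = 25 ms
Timeout = EstRTT + 4 * DevRTT
4 * DevRTT = 4 * 25 = 100
Timeout = 100 + 100 = 200 ms

200


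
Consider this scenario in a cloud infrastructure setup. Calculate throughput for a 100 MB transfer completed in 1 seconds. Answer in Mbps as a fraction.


Given: file = 100 MB, time = 1 s
File in Mb = 100 * 8 = 800 Mb
Throughput = 800 / 1 Mbps
Throughput = 800 Mbps

800


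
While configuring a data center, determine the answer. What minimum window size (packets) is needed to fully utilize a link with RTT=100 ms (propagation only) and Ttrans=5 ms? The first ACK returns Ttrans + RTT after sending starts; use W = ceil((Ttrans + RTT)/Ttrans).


Given: Ttrans = 5 ms, RTT = 100 ms (= 2 * Tprop, Tprop = 50 ms)
Time until first ACK returns = Ttrans + RTT = 5 + 100 = 105 ms
Need W * Ttrans >= Ttrans + RTT  ->  W >= (Ttrans + RTT) / Ttrans
(Ttrans + RTT) / Ttrans = 105 / 5 = 21
W_min = ceil(21) = 21

21


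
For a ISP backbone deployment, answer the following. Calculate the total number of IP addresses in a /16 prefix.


Given: CIDR prefix /16
Host bits = 32 - 16 = 16
Total addresses = 2^16 = 65536

65536


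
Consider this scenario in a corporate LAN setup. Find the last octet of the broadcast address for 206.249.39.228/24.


Given: IP = 206.249.39.228, prefix = /24
Host bits = 32 - 24 = 8
Network last octet = 228 AND mask = 0
Host part size = 2^8 - 1 = 255
Broadcast last octet = 0 OR 255 = 255

255


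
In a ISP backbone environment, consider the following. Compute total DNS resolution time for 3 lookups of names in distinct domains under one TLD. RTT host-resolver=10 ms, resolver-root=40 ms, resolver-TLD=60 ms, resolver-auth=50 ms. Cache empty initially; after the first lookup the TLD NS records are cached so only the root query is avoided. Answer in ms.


Lookup 1 (cold cache): local + root + TLD + auth = 10 + 40 + 60 + 50 = 160 ms
Lookups 2..3 (TLD NS cached -> skip root; new domain -> still ask TLD and auth): local + TLD + auth = 10 + 60 + 50 = 120 ms each
Remaining 2 lookups: 2 * 120 = 240 ms
Total = 160 + 240 = 400 ms

400


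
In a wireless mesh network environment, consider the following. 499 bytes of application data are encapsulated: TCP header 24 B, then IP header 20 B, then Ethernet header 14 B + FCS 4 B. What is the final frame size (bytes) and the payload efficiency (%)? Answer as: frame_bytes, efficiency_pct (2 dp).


TCP segment = 499 + 24 = 523 B
IP packet = 523 + 20 = 543 B
Ethernet frame = 543 + 14 + 4 = 561 B
Efficiency = app / frame = 499 / 561 = 0.889483 = 88.9483% -> 88.95% (2 dp)

561, 88.95


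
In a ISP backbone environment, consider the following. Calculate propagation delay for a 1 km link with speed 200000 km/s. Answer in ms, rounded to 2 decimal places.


Given: distance = 1 km, speed = 200000 km/s
Delay = distance / speed = 1 / 200000 seconds
Delay in ms = 1 * 1000 / 200000
Delay = 0.0050 ms
Rounded to 2 dp = 0.01 ms

0.01


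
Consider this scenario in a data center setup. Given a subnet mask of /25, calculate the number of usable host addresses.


Given: subnet mask /25
Host bits = 32 - 25 = 7
Total addresses = 2^7 = 128
Usable hosts = 128 - 2 (network + broadcast) = 126

126


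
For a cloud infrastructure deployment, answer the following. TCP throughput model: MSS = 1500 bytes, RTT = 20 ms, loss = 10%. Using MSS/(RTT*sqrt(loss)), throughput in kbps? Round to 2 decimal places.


Given: MSS = 1500 bytes, RTT = 20 ms, loss = 10%
RTT in seconds = 20 / 1000 = 0.02
Loss rate = 10% = 0.1
sqrt(loss) = sqrt(0.1) = 0.316227766017
Throughput (bytes/s) = 1500 / (0.02 * 0.316227766017) = 237170.8245
Throughput (kbps) = 237170.8245 * 8 / 1000 = 1897.366596 -> 1897.37 kbps (2 dp)

1897.37


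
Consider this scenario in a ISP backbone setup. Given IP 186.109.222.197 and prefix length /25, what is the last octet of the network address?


Given: IP = 186.109.222.197, prefix = /25
Subnet mask = 255.255.255.128
Last octet of IP: 197
Last octet of mask: 128
Network last octet = 197 AND 128 = 128

128


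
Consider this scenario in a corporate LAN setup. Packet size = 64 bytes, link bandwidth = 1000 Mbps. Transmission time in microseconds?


Given: packet = 64 bytes, bandwidth = 1000 Mbps
Packet in bits = 64 * 8 = 512 bits
Bandwidth = 1000 * 10^6 = 1000000000 bps
Time = 512 / 1000000000 seconds
Time in us = 512 * 10^6 / 1000000000 = 0.512

0.512


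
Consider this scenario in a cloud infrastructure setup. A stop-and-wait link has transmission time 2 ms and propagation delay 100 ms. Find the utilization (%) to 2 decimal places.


Given: Ttrans = 2 ms, Tprop = 100 ms
RTT = 2 * Tprop = 2 * 100 = 200 ms
U = Ttrans / (Ttrans + RTT)
U = 2 / (2 + 200)
U = 2 / 202 = 0.009901
U% = 0.99%

0.99


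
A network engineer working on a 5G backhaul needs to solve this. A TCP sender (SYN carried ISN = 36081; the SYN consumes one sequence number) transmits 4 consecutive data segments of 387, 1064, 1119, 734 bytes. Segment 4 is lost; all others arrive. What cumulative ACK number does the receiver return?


SYN uses sequence number 36081; first data byte = ISN + 1 = 36082.
Segment 1: SEQ = 36082, len = 387 B, covers [36082, 36468]
Segment 2: SEQ = 36469, len = 1064 B, covers [36469, 37532]
Segment 3: SEQ = 37533, len = 1119 B, covers [37533, 38651]
Segment 4: SEQ = 38652, len = 734 B, covers [38652, 39385] [LOST]
In-order data received: bytes [36082, 38651] (segments 1..3).
Segment 4 missing -> gap begins at byte 38652.
Cumulative ACK = next expected in-order byte = 36082 + 387 + 1064 + 1119 = 38652

38652


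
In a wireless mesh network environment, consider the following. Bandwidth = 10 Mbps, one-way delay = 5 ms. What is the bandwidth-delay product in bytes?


Given: bandwidth = 10 Mbps, delay = 5 ms
BDP in bits = 10 * 10^6 * 5 / 1000
BDP in bits = 50000
BDP in bytes = 50000 / 8 = 6250

6250


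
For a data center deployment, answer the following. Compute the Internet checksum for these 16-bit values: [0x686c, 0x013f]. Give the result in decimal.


Given words: [0x686c, 0x013f]
Step 1: Sum all words
Raw sum = 26732 + 319 = 27051
One's complement = ~27051 & 0xFFFF = 38484

38484


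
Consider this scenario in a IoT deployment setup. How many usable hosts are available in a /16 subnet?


Given: subnet mask /16
Host bits = 32 - 16 = 16
Total addresses = 2^16 = 65536
Usable hosts = 65536 - 2 (network + broadcast) = 65534

65534


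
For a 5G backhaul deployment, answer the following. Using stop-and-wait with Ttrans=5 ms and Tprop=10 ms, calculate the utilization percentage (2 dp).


Given: Ttrans = 5 ms, Tprop = 10 ms
RTT = 2 * Tprop = 2 * 10 = 20 ms
U = Ttrans / (Ttrans + RTT)
U = 5 / (5 + 20)
U = 5 / 25 = 0.2
U% = 20.00%

20.00


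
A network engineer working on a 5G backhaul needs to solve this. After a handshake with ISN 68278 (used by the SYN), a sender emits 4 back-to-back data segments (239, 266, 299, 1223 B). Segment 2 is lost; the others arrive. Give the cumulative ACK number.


SYN uses sequence number 68278; first data byte = ISN + 1 = 68279.
Segment 1: SEQ = 68279, len = 239 B, covers [68279, 68517]
Segment 2: SEQ = 68518, len = 266 B, covers [68518, 68783] [LOST]
Segment 3: SEQ = 68784, len = 299 B, covers [68784, 69082]
Segment 4: SEQ = 69083, len = 1223 B, covers [69083, 70305]
In-order data received: bytes [68279, 68517] (segments 1..1).
Segment 2 missing -> gap begins at byte 68518; later segments buffered out of order.
Cumulative ACK = next expected in-order byte = 68279 + 239 = 68518

68518


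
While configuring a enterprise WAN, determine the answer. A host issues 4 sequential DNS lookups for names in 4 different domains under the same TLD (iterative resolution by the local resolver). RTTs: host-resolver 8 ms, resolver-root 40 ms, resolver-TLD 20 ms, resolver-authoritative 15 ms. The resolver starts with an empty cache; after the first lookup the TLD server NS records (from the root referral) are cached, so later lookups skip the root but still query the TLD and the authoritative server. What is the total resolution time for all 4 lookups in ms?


Lookup 1 (cold cache): local + root + TLD + auth = 8 + 40 + 20 + 15 = 83 ms
Lookups 2..4 (TLD NS cached -> skip root; new domain -> still ask TLD and auth): local + TLD + auth = 8 + 20 + 15 = 43 ms each
Remaining 3 lookups: 3 * 43 = 129 ms
Total = 83 + 129 = 212 ms

212


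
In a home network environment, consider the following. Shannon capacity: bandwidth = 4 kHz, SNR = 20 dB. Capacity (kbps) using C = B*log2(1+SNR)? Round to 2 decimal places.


Given: B = 4 kHz, SNR = 20 dB
SNR linear = 10^(20/10) = 100
1 + SNR = 101
log2(101) = 6.6582114828
C = 4 * 1000 * 6.6582114828 = 26632.8459 bps
C = 26.632846 kbps -> 26.63 kbps (2 dp)

26.63


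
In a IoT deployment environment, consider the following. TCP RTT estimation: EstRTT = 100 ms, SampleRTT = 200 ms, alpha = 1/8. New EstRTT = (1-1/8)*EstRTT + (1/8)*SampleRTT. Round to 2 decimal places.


Given: EstRTT = 100 ms, SampleRTT = 200 ms, alpha = 1/8
New EstRTT = (1 - alpha) * EstRTT + alpha * SampleRTT
(7/8) * 100 = 87.5
(1/8) * 200 = 25
New EstRTT = 87.5 + 25 = 112.5 ms -> 112.50 ms (2 dp)

112.50


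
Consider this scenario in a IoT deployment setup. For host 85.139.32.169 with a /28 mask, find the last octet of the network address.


Given: IP = 85.139.32.169, prefix = /28
Subnet mask = 255.255.255.240
Last octet of IP: 169
Last octet of mask: 240
Network last octet = 169 AND 240 = 160

160


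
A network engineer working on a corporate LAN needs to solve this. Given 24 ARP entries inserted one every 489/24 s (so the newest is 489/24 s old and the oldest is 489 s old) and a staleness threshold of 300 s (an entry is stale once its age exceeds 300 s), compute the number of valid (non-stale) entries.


Ages are k * 489/24 s for k = 1..24 (spacing = 20.3750 s).
Entry k is valid iff k * 489/24 <= 300 iff k <= 24 * 300 / 489 = 14.7239
n_valid = floor(14.7239) = 14
(n_stale = 24 - 14 = 10)

14


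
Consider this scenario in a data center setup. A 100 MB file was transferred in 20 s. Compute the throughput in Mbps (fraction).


Given: file = 100 MB, time = 20 s
File in Mb = 100 * 8 = 800 Mb
Throughput = 800 / 20 Mbps
Throughput = 40 Mbps

40


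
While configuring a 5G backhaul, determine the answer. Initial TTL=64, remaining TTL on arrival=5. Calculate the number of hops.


Given: initial TTL = 64, received TTL = 5
Hops = initial TTL - received TTL
Hops = 64 - 5 = 59

59


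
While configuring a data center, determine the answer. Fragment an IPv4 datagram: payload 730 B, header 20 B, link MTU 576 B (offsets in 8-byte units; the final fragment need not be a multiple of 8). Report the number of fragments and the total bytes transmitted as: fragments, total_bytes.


Max data per non-final fragment = floor((MTU - header)/8)*8 = floor((576 - 20)/8)*8 = floor(556/8)*8 = 552 B
Final fragment needs no 8-byte alignment: it can carry up to MTU - header = 556 B
Non-final fragments needed = ceil((payload - 556) / 552) = ceil(174/552) = ceil(0.3152) = 1
Number of fragments = 1 + 1 = 2
Fragment sizes (data): 1 * 552 B + 178 B (last, 178 <= 556 OK)
Total bytes sent = payload + n_frags * header = 730 + 2*20 = 730 + 40 = 770 B

2, 770


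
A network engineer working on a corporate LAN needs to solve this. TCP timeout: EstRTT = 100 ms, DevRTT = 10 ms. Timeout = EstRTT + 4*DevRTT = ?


Given: EstRTT = 100 ms, DevRTT = 10 ms
Timeout = EstRTT + 4 * DevRTT
4 * DevRTT = 4 * 10 = 40
Timeout = 100 + 40 = 140 ms

140


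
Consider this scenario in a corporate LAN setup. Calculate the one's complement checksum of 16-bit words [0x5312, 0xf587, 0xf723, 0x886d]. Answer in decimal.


Given words: [0x5312, 0xf587, 0xf723, 0x886d]
Step 1: Sum all words
Raw sum = 21266 + 62855 + 63267 + 34925 = 182313
Step 2: Fold carry: (51241 + 2) = 51243
One's complement = ~51243 & 0xFFFF = 14292

14292


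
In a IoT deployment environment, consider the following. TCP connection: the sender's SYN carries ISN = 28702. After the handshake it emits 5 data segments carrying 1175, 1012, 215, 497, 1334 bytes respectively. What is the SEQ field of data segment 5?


The SYN occupies sequence number ISN = 28702, so the first data byte is ISN + 1 = 28703.
SEQ of data segment i = (ISN + 1) + sum of payload sizes of segments 1..i-1.
Segment 1: SEQ = 28703, payload = 1175 bytes
Segment 2: SEQ = 29878, payload = 1012 bytes
Segment 3: SEQ = 30890, payload = 215 bytes
Segment 4: SEQ = 31105, payload = 497 bytes
Segment 5: SEQ = 31602, payload = 1334 bytes
SEQ of segment 5 = 28703 + 1175 + 1012 + 215 + 497 = 31602

31602


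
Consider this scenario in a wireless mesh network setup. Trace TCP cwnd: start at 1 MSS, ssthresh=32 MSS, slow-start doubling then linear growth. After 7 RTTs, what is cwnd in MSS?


RTT 0: cwnd = 1 MSS (initial)
RTT 1: cwnd = 2 MSS (slow start, doubled)
RTT 2: cwnd = 4 MSS (slow start, doubled)
RTT 3: cwnd = 8 MSS (slow start, doubled)
RTT 4: cwnd = 16 MSS (slow start, doubled)
RTT 5: cwnd = 32 MSS (slow start, doubled)
RTT 6: cwnd = 33 MSS (congestion avoidance, +1)
RTT 7: cwnd = 34 MSS (congestion avoidance, +1)

34


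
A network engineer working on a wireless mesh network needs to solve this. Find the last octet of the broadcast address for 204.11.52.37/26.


Given: IP = 204.11.52.37, prefix = /26
Host bits = 32 - 26 = 6
Network last octet = 37 AND mask = 0
Host part size = 2^6 - 1 = 63
Broadcast last octet = 0 OR 63 = 63

63


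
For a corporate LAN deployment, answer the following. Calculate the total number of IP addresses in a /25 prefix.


Given: CIDR prefix /25
Host bits = 32 - 25 = 7
Total addresses = 2^7 = 128

128


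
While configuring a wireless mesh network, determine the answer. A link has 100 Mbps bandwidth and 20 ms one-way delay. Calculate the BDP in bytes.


Given: bandwidth = 100 Mbps, delay = 20 ms
BDP in bits = 100 * 10^6 * 20 / 1000
BDP in bits = 2000000
BDP in bytes = 2000000 / 8 = 250000

250000


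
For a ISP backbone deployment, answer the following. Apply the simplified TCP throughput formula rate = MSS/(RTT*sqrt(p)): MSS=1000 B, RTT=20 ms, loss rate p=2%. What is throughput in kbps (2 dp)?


Given: MSS = 1000 bytes, RTT = 20 ms, loss = 2%
RTT in seconds = 20 / 1000 = 0.02
Loss rate = 2% = 0.02
sqrt(loss) = sqrt(0.02) = 0.141421356237
Throughput (bytes/s) = 1000 / (0.02 * 0.141421356237) = 353553.3906
Throughput (kbps) = 353553.3906 * 8 / 1000 = 2828.427125 -> 2828.43 kbps (2 dp)

2828.43


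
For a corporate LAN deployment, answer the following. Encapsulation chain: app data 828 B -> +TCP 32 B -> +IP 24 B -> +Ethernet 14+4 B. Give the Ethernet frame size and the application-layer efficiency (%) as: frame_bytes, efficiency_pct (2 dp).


TCP segment = 828 + 32 = 860 B
IP packet = 860 + 24 = 884 B
Ethernet frame = 884 + 14 + 4 = 902 B
Efficiency = app / frame = 828 / 902 = 0.917960 = 91.7960% -> 91.80% (2 dp)

902, 91.80


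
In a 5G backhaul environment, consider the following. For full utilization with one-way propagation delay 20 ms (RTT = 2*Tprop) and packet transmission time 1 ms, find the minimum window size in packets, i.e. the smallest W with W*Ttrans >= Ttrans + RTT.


Given: Ttrans = 1 ms, RTT = 40 ms (= 2 * Tprop, Tprop = 20 ms)
Time until first ACK returns = Ttrans + RTT = 1 + 40 = 41 ms
Need W * Ttrans >= Ttrans + RTT  ->  W >= (Ttrans + RTT) / Ttrans
(Ttrans + RTT) / Ttrans = 41 / 1 = 41
W_min = ceil(41) = 41

41


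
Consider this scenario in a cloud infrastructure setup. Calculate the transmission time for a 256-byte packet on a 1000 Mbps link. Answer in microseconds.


Given: packet = 256 bytes, bandwidth = 1000 Mbps
Packet in bits = 256 * 8 = 2048 bits
Bandwidth = 1000 * 10^6 = 1000000000 bps
Time = 2048 / 1000000000 seconds
Time in us = 2048 * 10^6 / 1000000000 = 2.048

2.048


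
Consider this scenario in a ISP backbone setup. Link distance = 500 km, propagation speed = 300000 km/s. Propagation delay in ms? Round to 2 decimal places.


Given: distance = 500 km, speed = 300000 km/s
Delay = distance / speed = 500 / 300000 seconds
Delay in ms = 500 * 1000 / 300000
Delay = 1.6667 ms
Rounded to 2 dp = 1.67 ms

1.67


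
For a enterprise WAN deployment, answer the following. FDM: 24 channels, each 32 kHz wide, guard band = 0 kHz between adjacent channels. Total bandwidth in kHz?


Given: 24 channels, 32 kHz each, guard = 0 kHz
Channel bandwidth = 24 * 32 = 768 kHz
Guard bands = 23 gaps * 0 kHz = 0 kHz
Total = 768 + 0 = 768 kHz

768


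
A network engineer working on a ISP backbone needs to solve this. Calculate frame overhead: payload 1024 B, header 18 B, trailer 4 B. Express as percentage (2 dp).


Given: payload = 1024 B, header = 18 B, trailer = 4 B
Overhead bytes = header + trailer = 18 + 4 = 22
Total frame = payload + overhead = 1024 + 22 = 1046
Overhead % = 22 / 1046 * 100 = 2.1033% -> 2.10% (2 dp)

2.10
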